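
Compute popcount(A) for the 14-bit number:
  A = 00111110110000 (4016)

00111110110000
1-bits at positions (from bit 0 = LSB): 4, 5, 7, 8, 9, 10, 11
Count = 7

Answer: 7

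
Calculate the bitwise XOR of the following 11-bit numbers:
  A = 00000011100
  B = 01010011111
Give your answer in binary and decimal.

Apply ^ to each column (1 where bits differ):
  00000011100
^ 01010011111
-------------
  01010000011

Answer: 01010000011 (643)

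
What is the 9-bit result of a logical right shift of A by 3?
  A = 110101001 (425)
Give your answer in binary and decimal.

Logical shift right by 3: drop the bottom 3 bit(s), prepend 3 zero(s) on the left.
  110101001  ->  keep [110101], discard [001], prepend 000
= 000110101

Answer: 000110101 (53)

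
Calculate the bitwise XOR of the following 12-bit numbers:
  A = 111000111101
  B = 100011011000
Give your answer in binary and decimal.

Apply ^ to each column (1 where bits differ):
  111000111101
^ 100011011000
--------------
  011011100101

Answer: 011011100101 (1765)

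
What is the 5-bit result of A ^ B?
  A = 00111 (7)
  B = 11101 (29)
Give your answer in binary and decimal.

Apply ^ to each column (1 where bits differ):
  00111
^ 11101
-------
  11010

Answer: 11010 (26)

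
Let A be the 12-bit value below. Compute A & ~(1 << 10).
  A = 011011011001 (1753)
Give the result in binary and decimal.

Mask = ~(1 << 10) = 101111111111
Bit 10 of A is 1, so AND-ing with the mask clears it to 0.
  011011011001
& 101111111111
--------------
  001011011001

Answer: 001011011001 (729)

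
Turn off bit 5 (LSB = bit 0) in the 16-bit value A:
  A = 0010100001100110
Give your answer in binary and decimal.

Mask = ~(1 << 5) = 1111111111011111
Bit 5 of A is 1, so AND-ing with the mask clears it to 0.
  0010100001100110
& 1111111111011111
------------------
  0010100001000110

Answer: 0010100001000110 (10310)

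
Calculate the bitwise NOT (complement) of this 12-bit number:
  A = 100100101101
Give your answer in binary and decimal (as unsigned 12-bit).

Flip each bit (0->1, 1->0):
  100100101101
  011011010010

Answer: 011011010010 (1746)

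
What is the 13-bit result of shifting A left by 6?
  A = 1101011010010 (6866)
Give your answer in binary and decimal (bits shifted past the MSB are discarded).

Shift left by 6: drop the top 6 bit(s), append 6 zero(s) on the right.
  1101011010010  ->  discard [110101], keep [1010010], append 000000
= 1010010000000

Answer: 1010010000000 (5248)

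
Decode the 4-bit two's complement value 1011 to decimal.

MSB is 1, so the value is negative. Find the magnitude:
1. Invert bits:  0100
2. Add 1:        0101  = 5
3. Apply sign:   -5

Answer: -5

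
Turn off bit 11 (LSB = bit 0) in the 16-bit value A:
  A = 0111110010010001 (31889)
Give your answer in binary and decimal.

Mask = ~(1 << 11) = 1111011111111111
Bit 11 of A is 1, so AND-ing with the mask clears it to 0.
  0111110010010001
& 1111011111111111
------------------
  0111010010010001

Answer: 0111010010010001 (29841)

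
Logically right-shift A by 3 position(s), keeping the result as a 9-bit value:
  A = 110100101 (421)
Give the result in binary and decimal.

Logical shift right by 3: drop the bottom 3 bit(s), prepend 3 zero(s) on the left.
  110100101  ->  keep [110100], discard [101], prepend 000
= 000110100

Answer: 000110100 (52)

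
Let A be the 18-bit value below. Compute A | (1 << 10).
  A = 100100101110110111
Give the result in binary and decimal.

Mask = 1 << 10 = 000000010000000000
Bit 10 of A is 0, so OR-ing with the mask flips it to 1.
  100100101110110111
| 000000010000000000
--------------------
  100100111110110111

Answer: 100100111110110111 (151479)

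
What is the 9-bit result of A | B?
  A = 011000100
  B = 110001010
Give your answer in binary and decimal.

Apply | to each column (1 where either bit is 1):
  011000100
| 110001010
-----------
  111001110

Answer: 111001110 (462)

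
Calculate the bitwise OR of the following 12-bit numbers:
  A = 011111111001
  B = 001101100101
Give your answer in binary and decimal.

Apply | to each column (1 where either bit is 1):
  011111111001
| 001101100101
--------------
  011111111101

Answer: 011111111101 (2045)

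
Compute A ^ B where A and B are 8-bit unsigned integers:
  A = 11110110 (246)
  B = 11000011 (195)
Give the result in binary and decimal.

Apply ^ to each column (1 where bits differ):
  11110110
^ 11000011
----------
  00110101

Answer: 00110101 (53)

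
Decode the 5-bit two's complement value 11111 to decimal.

MSB is 1, so the value is negative. Find the magnitude:
1. Invert bits:  00000
2. Add 1:        00001  = 1
3. Apply sign:   -1

Answer: -1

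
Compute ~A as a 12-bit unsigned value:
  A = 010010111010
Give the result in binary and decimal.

Flip each bit (0->1, 1->0):
  010010111010
  101101000101

Answer: 101101000101 (2885)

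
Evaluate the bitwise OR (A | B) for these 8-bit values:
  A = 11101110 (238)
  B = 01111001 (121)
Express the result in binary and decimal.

Apply | to each column (1 where either bit is 1):
  11101110
| 01111001
----------
  11111111

Answer: 11111111 (255)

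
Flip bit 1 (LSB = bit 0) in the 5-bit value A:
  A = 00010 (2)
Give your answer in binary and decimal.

Mask = 1 << 1 = 00010
Bit 1 of A is 1; XOR with the mask flips it to 0.
  00010
^ 00010
-------
  00000

Answer: 00000 (0)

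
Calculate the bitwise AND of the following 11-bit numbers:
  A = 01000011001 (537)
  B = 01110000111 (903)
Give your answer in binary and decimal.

Apply & to each column (1 only where both bits are 1):
  01000011001
& 01110000111
-------------
  01000000001

Answer: 01000000001 (513)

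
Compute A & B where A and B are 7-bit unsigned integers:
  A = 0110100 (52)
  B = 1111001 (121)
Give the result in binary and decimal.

Apply & to each column (1 only where both bits are 1):
  0110100
& 1111001
---------
  0110000

Answer: 0110000 (48)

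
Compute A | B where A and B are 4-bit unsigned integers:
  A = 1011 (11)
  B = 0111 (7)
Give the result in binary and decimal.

Apply | to each column (1 where either bit is 1):
  1011
| 0111
------
  1111

Answer: 1111 (15)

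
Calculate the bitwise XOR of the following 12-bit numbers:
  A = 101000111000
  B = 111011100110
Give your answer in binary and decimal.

Apply ^ to each column (1 where bits differ):
  101000111000
^ 111011100110
--------------
  010011011110

Answer: 010011011110 (1246)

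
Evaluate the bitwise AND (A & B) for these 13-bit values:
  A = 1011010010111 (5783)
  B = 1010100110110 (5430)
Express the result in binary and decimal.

Apply & to each column (1 only where both bits are 1):
  1011010010111
& 1010100110110
---------------
  1010000010110

Answer: 1010000010110 (5142)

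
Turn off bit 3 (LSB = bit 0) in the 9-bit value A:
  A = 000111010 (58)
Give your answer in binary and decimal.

Mask = ~(1 << 3) = 111110111
Bit 3 of A is 1, so AND-ing with the mask clears it to 0.
  000111010
& 111110111
-----------
  000110010

Answer: 000110010 (50)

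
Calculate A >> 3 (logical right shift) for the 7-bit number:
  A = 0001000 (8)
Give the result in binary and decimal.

Logical shift right by 3: drop the bottom 3 bit(s), prepend 3 zero(s) on the left.
  0001000  ->  keep [0001], discard [000], prepend 000
= 0000001

Answer: 0000001 (1)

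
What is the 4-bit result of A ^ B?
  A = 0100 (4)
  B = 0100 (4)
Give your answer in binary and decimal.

Apply ^ to each column (1 where bits differ):
  0100
^ 0100
------
  0000

Answer: 0000 (0)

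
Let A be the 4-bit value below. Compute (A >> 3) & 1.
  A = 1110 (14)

Bit 3 is the 4th from the right.
  1110
  ^
That bit is 1.

Answer: 1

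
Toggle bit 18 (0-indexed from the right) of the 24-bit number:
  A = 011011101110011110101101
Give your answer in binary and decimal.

Mask = 1 << 18 = 000001000000000000000000
Bit 18 of A is 1; XOR with the mask flips it to 0.
  011011101110011110101101
^ 000001000000000000000000
--------------------------
  011010101110011110101101

Answer: 011010101110011110101101 (7006125)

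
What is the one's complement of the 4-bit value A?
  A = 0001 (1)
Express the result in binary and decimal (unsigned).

Flip each bit (0->1, 1->0):
  0001
  1110

Answer: 1110 (14)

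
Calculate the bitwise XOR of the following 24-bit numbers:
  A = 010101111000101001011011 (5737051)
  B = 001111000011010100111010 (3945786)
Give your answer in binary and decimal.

Apply ^ to each column (1 where bits differ):
  010101111000101001011011
^ 001111000011010100111010
--------------------------
  011010111011111101100001

Answer: 011010111011111101100001 (7061345)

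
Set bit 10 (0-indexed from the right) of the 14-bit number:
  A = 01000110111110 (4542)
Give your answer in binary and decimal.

Mask = 1 << 10 = 00010000000000
Bit 10 of A is 0, so OR-ing with the mask flips it to 1.
  01000110111110
| 00010000000000
----------------
  01010110111110

Answer: 01010110111110 (5566)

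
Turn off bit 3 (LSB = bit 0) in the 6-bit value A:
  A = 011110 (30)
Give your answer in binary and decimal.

Mask = ~(1 << 3) = 110111
Bit 3 of A is 1, so AND-ing with the mask clears it to 0.
  011110
& 110111
--------
  010110

Answer: 010110 (22)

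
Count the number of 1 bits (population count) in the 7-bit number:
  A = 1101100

1101100
1-bits at positions (from bit 0 = LSB): 2, 3, 5, 6
Count = 4

Answer: 4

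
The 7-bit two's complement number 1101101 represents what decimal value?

MSB is 1, so the value is negative. Find the magnitude:
1. Invert bits:  0010010
2. Add 1:        0010011  = 19
3. Apply sign:   -19

Answer: -19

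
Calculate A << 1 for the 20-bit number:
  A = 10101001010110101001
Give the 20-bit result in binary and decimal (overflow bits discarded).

Shift left by 1: drop the top 1 bit(s), append 1 zero(s) on the right.
  10101001010110101001  ->  discard [1], keep [0101001010110101001], append 0
= 01010010101101010010

Answer: 01010010101101010010 (338770)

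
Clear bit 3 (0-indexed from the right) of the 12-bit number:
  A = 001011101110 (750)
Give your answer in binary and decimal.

Mask = ~(1 << 3) = 111111110111
Bit 3 of A is 1, so AND-ing with the mask clears it to 0.
  001011101110
& 111111110111
--------------
  001011100110

Answer: 001011100110 (742)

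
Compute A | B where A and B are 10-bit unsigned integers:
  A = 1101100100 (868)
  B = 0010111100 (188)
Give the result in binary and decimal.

Apply | to each column (1 where either bit is 1):
  1101100100
| 0010111100
------------
  1111111100

Answer: 1111111100 (1020)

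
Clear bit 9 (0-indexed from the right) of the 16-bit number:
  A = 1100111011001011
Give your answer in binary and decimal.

Mask = ~(1 << 9) = 1111110111111111
Bit 9 of A is 1, so AND-ing with the mask clears it to 0.
  1100111011001011
& 1111110111111111
------------------
  1100110011001011

Answer: 1100110011001011 (52427)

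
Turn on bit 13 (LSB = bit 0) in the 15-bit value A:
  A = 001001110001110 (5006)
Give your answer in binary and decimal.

Mask = 1 << 13 = 010000000000000
Bit 13 of A is 0, so OR-ing with the mask flips it to 1.
  001001110001110
| 010000000000000
-----------------
  011001110001110

Answer: 011001110001110 (13198)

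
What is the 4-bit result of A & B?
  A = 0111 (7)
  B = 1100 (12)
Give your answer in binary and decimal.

Apply & to each column (1 only where both bits are 1):
  0111
& 1100
------
  0100

Answer: 0100 (4)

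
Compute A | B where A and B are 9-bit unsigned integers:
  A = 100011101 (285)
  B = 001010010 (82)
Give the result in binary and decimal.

Apply | to each column (1 where either bit is 1):
  100011101
| 001010010
-----------
  101011111

Answer: 101011111 (351)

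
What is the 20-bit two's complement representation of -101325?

1. Binary of +101325:  00011000101111001101
2. Invert bits:     11100111010000110010
3. Add 1:           11100111010000110011

Answer: 11100111010000110011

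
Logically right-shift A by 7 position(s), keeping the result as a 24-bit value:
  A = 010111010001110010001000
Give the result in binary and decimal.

Logical shift right by 7: drop the bottom 7 bit(s), prepend 7 zero(s) on the left.
  010111010001110010001000  ->  keep [01011101000111001], discard [0001000], prepend 0000000
= 000000001011101000111001

Answer: 000000001011101000111001 (47673)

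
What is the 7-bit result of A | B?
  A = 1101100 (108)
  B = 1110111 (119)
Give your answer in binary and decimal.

Apply | to each column (1 where either bit is 1):
  1101100
| 1110111
---------
  1111111

Answer: 1111111 (127)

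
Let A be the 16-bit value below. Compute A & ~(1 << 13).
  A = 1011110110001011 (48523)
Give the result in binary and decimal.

Mask = ~(1 << 13) = 1101111111111111
Bit 13 of A is 1, so AND-ing with the mask clears it to 0.
  1011110110001011
& 1101111111111111
------------------
  1001110110001011

Answer: 1001110110001011 (40331)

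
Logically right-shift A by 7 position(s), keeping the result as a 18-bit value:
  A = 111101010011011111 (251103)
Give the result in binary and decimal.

Logical shift right by 7: drop the bottom 7 bit(s), prepend 7 zero(s) on the left.
  111101010011011111  ->  keep [11110101001], discard [1011111], prepend 0000000
= 000000011110101001

Answer: 000000011110101001 (1961)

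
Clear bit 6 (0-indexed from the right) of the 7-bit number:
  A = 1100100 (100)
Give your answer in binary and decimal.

Mask = ~(1 << 6) = 0111111
Bit 6 of A is 1, so AND-ing with the mask clears it to 0.
  1100100
& 0111111
---------
  0100100

Answer: 0100100 (36)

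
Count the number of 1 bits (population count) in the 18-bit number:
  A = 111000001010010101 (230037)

111000001010010101
1-bits at positions (from bit 0 = LSB): 0, 2, 4, 7, 9, 15, 16, 17
Count = 8

Answer: 8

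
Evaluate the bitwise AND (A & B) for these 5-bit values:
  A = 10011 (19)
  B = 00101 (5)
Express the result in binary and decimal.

Apply & to each column (1 only where both bits are 1):
  10011
& 00101
-------
  00001

Answer: 00001 (1)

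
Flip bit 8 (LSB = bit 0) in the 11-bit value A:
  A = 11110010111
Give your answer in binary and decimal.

Mask = 1 << 8 = 00100000000
Bit 8 of A is 1; XOR with the mask flips it to 0.
  11110010111
^ 00100000000
-------------
  11010010111

Answer: 11010010111 (1687)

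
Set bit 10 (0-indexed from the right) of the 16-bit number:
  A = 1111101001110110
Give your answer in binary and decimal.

Mask = 1 << 10 = 0000010000000000
Bit 10 of A is 0, so OR-ing with the mask flips it to 1.
  1111101001110110
| 0000010000000000
------------------
  1111111001110110

Answer: 1111111001110110 (65142)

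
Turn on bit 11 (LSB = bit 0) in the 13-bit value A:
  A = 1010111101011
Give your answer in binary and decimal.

Mask = 1 << 11 = 0100000000000
Bit 11 of A is 0, so OR-ing with the mask flips it to 1.
  1010111101011
| 0100000000000
---------------
  1110111101011

Answer: 1110111101011 (7659)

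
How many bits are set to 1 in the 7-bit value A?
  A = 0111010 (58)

0111010
1-bits at positions (from bit 0 = LSB): 1, 3, 4, 5
Count = 4

Answer: 4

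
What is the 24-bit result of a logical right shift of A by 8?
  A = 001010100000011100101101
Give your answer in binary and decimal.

Logical shift right by 8: drop the bottom 8 bit(s), prepend 8 zero(s) on the left.
  001010100000011100101101  ->  keep [0010101000000111], discard [00101101], prepend 00000000
= 000000000010101000000111

Answer: 000000000010101000000111 (10759)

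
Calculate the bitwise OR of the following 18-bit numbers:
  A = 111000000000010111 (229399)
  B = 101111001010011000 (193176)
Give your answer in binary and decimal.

Apply | to each column (1 where either bit is 1):
  111000000000010111
| 101111001010011000
--------------------
  111111001010011111

Answer: 111111001010011111 (258719)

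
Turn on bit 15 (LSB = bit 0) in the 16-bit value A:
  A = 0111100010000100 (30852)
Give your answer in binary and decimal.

Mask = 1 << 15 = 1000000000000000
Bit 15 of A is 0, so OR-ing with the mask flips it to 1.
  0111100010000100
| 1000000000000000
------------------
  1111100010000100

Answer: 1111100010000100 (63620)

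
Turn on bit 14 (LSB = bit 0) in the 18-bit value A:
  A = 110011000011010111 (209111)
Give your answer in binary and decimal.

Mask = 1 << 14 = 000100000000000000
Bit 14 of A is 0, so OR-ing with the mask flips it to 1.
  110011000011010111
| 000100000000000000
--------------------
  110111000011010111

Answer: 110111000011010111 (225495)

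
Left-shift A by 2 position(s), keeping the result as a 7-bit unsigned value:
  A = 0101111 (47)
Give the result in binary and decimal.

Shift left by 2: drop the top 2 bit(s), append 2 zero(s) on the right.
  0101111  ->  discard [01], keep [01111], append 00
= 0111100

Answer: 0111100 (60)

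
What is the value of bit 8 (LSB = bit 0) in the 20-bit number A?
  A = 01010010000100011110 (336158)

Bit 8 is the 9th from the right.
  01010010000100011110
             ^
That bit is 1.

Answer: 1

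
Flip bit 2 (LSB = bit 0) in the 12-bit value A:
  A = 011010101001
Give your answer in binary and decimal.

Mask = 1 << 2 = 000000000100
Bit 2 of A is 0; XOR with the mask flips it to 1.
  011010101001
^ 000000000100
--------------
  011010101101

Answer: 011010101101 (1709)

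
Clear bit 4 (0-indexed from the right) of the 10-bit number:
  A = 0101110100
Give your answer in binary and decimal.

Mask = ~(1 << 4) = 1111101111
Bit 4 of A is 1, so AND-ing with the mask clears it to 0.
  0101110100
& 1111101111
------------
  0101100100

Answer: 0101100100 (356)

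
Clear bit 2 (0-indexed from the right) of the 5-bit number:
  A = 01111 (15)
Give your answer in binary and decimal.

Mask = ~(1 << 2) = 11011
Bit 2 of A is 1, so AND-ing with the mask clears it to 0.
  01111
& 11011
-------
  01011

Answer: 01011 (11)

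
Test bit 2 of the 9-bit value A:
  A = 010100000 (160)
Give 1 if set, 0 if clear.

Bit 2 is the 3rd from the right.
  010100000
        ^
That bit is 0.

Answer: 0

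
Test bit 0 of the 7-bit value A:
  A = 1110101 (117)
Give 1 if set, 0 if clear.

Bit 0 is the 1st from the right.
  1110101
        ^
That bit is 1.

Answer: 1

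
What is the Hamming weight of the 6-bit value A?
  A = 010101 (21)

010101
1-bits at positions (from bit 0 = LSB): 0, 2, 4
Count = 3

Answer: 3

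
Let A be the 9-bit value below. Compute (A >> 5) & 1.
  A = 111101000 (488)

Bit 5 is the 6th from the right.
  111101000
     ^
That bit is 1.

Answer: 1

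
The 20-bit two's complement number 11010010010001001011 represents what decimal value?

MSB is 1, so the value is negative. Find the magnitude:
1. Invert bits:  00101101101110110100
2. Add 1:        00101101101110110101  = 187317
3. Apply sign:   -187317

Answer: -187317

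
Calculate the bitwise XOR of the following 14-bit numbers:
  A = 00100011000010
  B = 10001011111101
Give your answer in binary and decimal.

Apply ^ to each column (1 where bits differ):
  00100011000010
^ 10001011111101
----------------
  10101000111111

Answer: 10101000111111 (10815)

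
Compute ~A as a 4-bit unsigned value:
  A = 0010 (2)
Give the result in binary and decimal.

Flip each bit (0->1, 1->0):
  0010
  1101

Answer: 1101 (13)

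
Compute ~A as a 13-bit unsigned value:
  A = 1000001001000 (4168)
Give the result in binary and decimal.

Flip each bit (0->1, 1->0):
  1000001001000
  0111110110111

Answer: 0111110110111 (4023)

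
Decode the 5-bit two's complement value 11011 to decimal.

MSB is 1, so the value is negative. Find the magnitude:
1. Invert bits:  00100
2. Add 1:        00101  = 5
3. Apply sign:   -5

Answer: -5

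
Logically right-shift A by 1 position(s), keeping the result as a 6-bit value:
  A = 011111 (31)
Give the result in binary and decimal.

Logical shift right by 1: drop the bottom 1 bit(s), prepend 1 zero(s) on the left.
  011111  ->  keep [01111], discard [1], prepend 0
= 001111

Answer: 001111 (15)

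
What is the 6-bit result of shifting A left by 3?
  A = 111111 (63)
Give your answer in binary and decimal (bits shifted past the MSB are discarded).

Shift left by 3: drop the top 3 bit(s), append 3 zero(s) on the right.
  111111  ->  discard [111], keep [111], append 000
= 111000

Answer: 111000 (56)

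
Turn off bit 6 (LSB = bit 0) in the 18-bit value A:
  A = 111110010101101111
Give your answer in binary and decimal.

Mask = ~(1 << 6) = 111111111110111111
Bit 6 of A is 1, so AND-ing with the mask clears it to 0.
  111110010101101111
& 111111111110111111
--------------------
  111110010100101111

Answer: 111110010100101111 (255279)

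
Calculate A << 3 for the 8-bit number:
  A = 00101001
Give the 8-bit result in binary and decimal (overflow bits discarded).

Shift left by 3: drop the top 3 bit(s), append 3 zero(s) on the right.
  00101001  ->  discard [001], keep [01001], append 000
= 01001000

Answer: 01001000 (72)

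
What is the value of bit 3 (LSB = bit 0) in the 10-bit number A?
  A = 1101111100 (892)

Bit 3 is the 4th from the right.
  1101111100
        ^
That bit is 1.

Answer: 1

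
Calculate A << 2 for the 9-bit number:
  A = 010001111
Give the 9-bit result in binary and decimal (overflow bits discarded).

Shift left by 2: drop the top 2 bit(s), append 2 zero(s) on the right.
  010001111  ->  discard [01], keep [0001111], append 00
= 000111100

Answer: 000111100 (60)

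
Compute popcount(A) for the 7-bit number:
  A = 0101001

0101001
1-bits at positions (from bit 0 = LSB): 0, 3, 5
Count = 3

Answer: 3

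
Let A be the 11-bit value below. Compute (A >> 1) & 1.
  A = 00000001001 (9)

Bit 1 is the 2nd from the right.
  00000001001
           ^
That bit is 0.

Answer: 0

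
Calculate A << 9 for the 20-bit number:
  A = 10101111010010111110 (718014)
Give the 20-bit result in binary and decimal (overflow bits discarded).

Shift left by 9: drop the top 9 bit(s), append 9 zero(s) on the right.
  10101111010010111110  ->  discard [101011110], keep [10010111110], append 000000000
= 10010111110000000000

Answer: 10010111110000000000 (621568)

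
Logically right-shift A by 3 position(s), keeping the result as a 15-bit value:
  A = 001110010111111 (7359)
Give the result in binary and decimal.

Logical shift right by 3: drop the bottom 3 bit(s), prepend 3 zero(s) on the left.
  001110010111111  ->  keep [001110010111], discard [111], prepend 000
= 000001110010111

Answer: 000001110010111 (919)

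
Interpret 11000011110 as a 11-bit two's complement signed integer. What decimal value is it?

MSB is 1, so the value is negative. Find the magnitude:
1. Invert bits:  00111100001
2. Add 1:        00111100010  = 482
3. Apply sign:   -482

Answer: -482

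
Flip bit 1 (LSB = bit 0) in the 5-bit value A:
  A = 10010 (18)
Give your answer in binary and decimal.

Mask = 1 << 1 = 00010
Bit 1 of A is 1; XOR with the mask flips it to 0.
  10010
^ 00010
-------
  10000

Answer: 10000 (16)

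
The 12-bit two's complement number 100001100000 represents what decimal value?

MSB is 1, so the value is negative. Find the magnitude:
1. Invert bits:  011110011111
2. Add 1:        011110100000  = 1952
3. Apply sign:   -1952

Answer: -1952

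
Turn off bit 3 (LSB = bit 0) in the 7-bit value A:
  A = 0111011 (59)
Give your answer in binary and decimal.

Mask = ~(1 << 3) = 1110111
Bit 3 of A is 1, so AND-ing with the mask clears it to 0.
  0111011
& 1110111
---------
  0110011

Answer: 0110011 (51)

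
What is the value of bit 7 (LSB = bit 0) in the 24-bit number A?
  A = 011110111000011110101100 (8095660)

Bit 7 is the 8th from the right.
  011110111000011110101100
                  ^
That bit is 1.

Answer: 1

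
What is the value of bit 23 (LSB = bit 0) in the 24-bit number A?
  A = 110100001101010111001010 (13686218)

Bit 23 is the 24th from the right.
  110100001101010111001010
  ^
That bit is 1.

Answer: 1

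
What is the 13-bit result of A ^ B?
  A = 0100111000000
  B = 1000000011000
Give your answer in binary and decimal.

Apply ^ to each column (1 where bits differ):
  0100111000000
^ 1000000011000
---------------
  1100111011000

Answer: 1100111011000 (6616)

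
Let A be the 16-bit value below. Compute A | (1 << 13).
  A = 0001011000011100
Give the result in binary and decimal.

Mask = 1 << 13 = 0010000000000000
Bit 13 of A is 0, so OR-ing with the mask flips it to 1.
  0001011000011100
| 0010000000000000
------------------
  0011011000011100

Answer: 0011011000011100 (13852)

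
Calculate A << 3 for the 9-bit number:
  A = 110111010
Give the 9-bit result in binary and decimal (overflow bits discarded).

Shift left by 3: drop the top 3 bit(s), append 3 zero(s) on the right.
  110111010  ->  discard [110], keep [111010], append 000
= 111010000

Answer: 111010000 (464)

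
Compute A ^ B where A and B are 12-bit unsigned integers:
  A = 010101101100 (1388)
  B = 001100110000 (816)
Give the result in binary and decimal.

Apply ^ to each column (1 where bits differ):
  010101101100
^ 001100110000
--------------
  011001011100

Answer: 011001011100 (1628)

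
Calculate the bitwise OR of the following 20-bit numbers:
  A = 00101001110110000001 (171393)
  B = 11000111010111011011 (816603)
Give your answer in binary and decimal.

Apply | to each column (1 where either bit is 1):
  00101001110110000001
| 11000111010111011011
----------------------
  11101111110111011011

Answer: 11101111110111011011 (982491)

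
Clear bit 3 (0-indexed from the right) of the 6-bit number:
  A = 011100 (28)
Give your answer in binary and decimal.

Mask = ~(1 << 3) = 110111
Bit 3 of A is 1, so AND-ing with the mask clears it to 0.
  011100
& 110111
--------
  010100

Answer: 010100 (20)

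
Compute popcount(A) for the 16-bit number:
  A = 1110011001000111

1110011001000111
1-bits at positions (from bit 0 = LSB): 0, 1, 2, 6, 9, 10, 13, 14, 15
Count = 9

Answer: 9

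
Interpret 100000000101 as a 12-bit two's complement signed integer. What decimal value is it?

MSB is 1, so the value is negative. Find the magnitude:
1. Invert bits:  011111111010
2. Add 1:        011111111011  = 2043
3. Apply sign:   -2043

Answer: -2043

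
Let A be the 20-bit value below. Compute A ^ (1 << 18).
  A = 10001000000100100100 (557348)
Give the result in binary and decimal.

Mask = 1 << 18 = 01000000000000000000
Bit 18 of A is 0; XOR with the mask flips it to 1.
  10001000000100100100
^ 01000000000000000000
----------------------
  11001000000100100100

Answer: 11001000000100100100 (819492)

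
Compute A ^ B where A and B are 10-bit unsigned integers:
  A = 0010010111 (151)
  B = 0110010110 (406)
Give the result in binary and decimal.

Apply ^ to each column (1 where bits differ):
  0010010111
^ 0110010110
------------
  0100000001

Answer: 0100000001 (257)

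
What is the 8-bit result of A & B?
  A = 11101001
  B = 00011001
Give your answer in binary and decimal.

Apply & to each column (1 only where both bits are 1):
  11101001
& 00011001
----------
  00001001

Answer: 00001001 (9)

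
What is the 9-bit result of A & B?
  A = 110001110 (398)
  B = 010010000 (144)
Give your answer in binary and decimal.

Apply & to each column (1 only where both bits are 1):
  110001110
& 010010000
-----------
  010000000

Answer: 010000000 (128)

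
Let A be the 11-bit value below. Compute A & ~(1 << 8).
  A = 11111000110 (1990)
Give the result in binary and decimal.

Mask = ~(1 << 8) = 11011111111
Bit 8 of A is 1, so AND-ing with the mask clears it to 0.
  11111000110
& 11011111111
-------------
  11011000110

Answer: 11011000110 (1734)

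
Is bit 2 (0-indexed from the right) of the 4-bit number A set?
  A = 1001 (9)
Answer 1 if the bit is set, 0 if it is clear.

Bit 2 is the 3rd from the right.
  1001
   ^
That bit is 0.

Answer: 0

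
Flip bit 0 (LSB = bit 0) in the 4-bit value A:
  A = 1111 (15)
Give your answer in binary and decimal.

Mask = 1 << 0 = 0001
Bit 0 of A is 1; XOR with the mask flips it to 0.
  1111
^ 0001
------
  1110

Answer: 1110 (14)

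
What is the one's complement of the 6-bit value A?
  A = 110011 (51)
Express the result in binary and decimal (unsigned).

Flip each bit (0->1, 1->0):
  110011
  001100

Answer: 001100 (12)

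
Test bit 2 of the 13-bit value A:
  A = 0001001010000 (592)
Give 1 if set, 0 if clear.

Bit 2 is the 3rd from the right.
  0001001010000
            ^
That bit is 0.

Answer: 0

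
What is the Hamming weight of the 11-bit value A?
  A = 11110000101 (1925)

11110000101
1-bits at positions (from bit 0 = LSB): 0, 2, 7, 8, 9, 10
Count = 6

Answer: 6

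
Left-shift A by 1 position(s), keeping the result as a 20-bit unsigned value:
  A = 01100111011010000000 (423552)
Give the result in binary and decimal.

Shift left by 1: drop the top 1 bit(s), append 1 zero(s) on the right.
  01100111011010000000  ->  discard [0], keep [1100111011010000000], append 0
= 11001110110100000000

Answer: 11001110110100000000 (847104)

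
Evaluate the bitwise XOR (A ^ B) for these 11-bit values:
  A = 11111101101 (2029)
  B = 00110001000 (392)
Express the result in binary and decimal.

Apply ^ to each column (1 where bits differ):
  11111101101
^ 00110001000
-------------
  11001100101

Answer: 11001100101 (1637)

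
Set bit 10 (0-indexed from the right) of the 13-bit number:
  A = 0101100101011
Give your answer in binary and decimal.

Mask = 1 << 10 = 0010000000000
Bit 10 of A is 0, so OR-ing with the mask flips it to 1.
  0101100101011
| 0010000000000
---------------
  0111100101011

Answer: 0111100101011 (3883)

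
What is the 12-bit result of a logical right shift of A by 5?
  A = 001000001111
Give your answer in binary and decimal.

Logical shift right by 5: drop the bottom 5 bit(s), prepend 5 zero(s) on the left.
  001000001111  ->  keep [0010000], discard [01111], prepend 00000
= 000000010000

Answer: 000000010000 (16)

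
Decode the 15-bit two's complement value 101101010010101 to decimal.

MSB is 1, so the value is negative. Find the magnitude:
1. Invert bits:  010010101101010
2. Add 1:        010010101101011  = 9579
3. Apply sign:   -9579

Answer: -9579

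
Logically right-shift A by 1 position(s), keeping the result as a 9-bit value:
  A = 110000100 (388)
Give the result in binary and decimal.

Logical shift right by 1: drop the bottom 1 bit(s), prepend 1 zero(s) on the left.
  110000100  ->  keep [11000010], discard [0], prepend 0
= 011000010

Answer: 011000010 (194)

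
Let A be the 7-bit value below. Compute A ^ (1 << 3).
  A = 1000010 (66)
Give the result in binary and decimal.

Mask = 1 << 3 = 0001000
Bit 3 of A is 0; XOR with the mask flips it to 1.
  1000010
^ 0001000
---------
  1001010

Answer: 1001010 (74)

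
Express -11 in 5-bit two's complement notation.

1. Binary of +11:  01011
2. Invert bits:     10100
3. Add 1:           10101

Answer: 10101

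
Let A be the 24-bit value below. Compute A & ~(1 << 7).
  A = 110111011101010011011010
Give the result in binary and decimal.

Mask = ~(1 << 7) = 111111111111111101111111
Bit 7 of A is 1, so AND-ing with the mask clears it to 0.
  110111011101010011011010
& 111111111111111101111111
--------------------------
  110111011101010001011010

Answer: 110111011101010001011010 (14537818)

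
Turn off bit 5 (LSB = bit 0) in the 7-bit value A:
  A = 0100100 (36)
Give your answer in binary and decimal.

Mask = ~(1 << 5) = 1011111
Bit 5 of A is 1, so AND-ing with the mask clears it to 0.
  0100100
& 1011111
---------
  0000100

Answer: 0000100 (4)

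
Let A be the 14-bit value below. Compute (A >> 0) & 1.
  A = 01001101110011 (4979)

Bit 0 is the 1st from the right.
  01001101110011
               ^
That bit is 1.

Answer: 1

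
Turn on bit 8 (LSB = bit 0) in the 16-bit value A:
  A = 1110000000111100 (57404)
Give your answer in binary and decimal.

Mask = 1 << 8 = 0000000100000000
Bit 8 of A is 0, so OR-ing with the mask flips it to 1.
  1110000000111100
| 0000000100000000
------------------
  1110000100111100

Answer: 1110000100111100 (57660)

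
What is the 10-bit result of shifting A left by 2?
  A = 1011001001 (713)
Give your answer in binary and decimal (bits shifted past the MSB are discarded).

Shift left by 2: drop the top 2 bit(s), append 2 zero(s) on the right.
  1011001001  ->  discard [10], keep [11001001], append 00
= 1100100100

Answer: 1100100100 (804)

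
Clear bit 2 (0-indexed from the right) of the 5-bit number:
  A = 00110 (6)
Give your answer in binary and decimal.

Mask = ~(1 << 2) = 11011
Bit 2 of A is 1, so AND-ing with the mask clears it to 0.
  00110
& 11011
-------
  00010

Answer: 00010 (2)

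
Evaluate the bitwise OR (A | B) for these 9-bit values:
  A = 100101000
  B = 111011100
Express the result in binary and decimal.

Apply | to each column (1 where either bit is 1):
  100101000
| 111011100
-----------
  111111100

Answer: 111111100 (508)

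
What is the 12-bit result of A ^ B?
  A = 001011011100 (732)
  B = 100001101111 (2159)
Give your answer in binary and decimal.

Apply ^ to each column (1 where bits differ):
  001011011100
^ 100001101111
--------------
  101010110011

Answer: 101010110011 (2739)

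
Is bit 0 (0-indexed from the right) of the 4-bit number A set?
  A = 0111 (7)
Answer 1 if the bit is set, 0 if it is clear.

Bit 0 is the 1st from the right.
  0111
     ^
That bit is 1.

Answer: 1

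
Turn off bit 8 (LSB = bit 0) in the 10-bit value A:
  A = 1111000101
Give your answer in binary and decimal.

Mask = ~(1 << 8) = 1011111111
Bit 8 of A is 1, so AND-ing with the mask clears it to 0.
  1111000101
& 1011111111
------------
  1011000101

Answer: 1011000101 (709)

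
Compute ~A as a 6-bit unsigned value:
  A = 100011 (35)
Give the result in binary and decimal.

Flip each bit (0->1, 1->0):
  100011
  011100

Answer: 011100 (28)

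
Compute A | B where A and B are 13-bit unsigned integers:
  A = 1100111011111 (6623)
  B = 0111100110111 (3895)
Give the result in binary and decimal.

Apply | to each column (1 where either bit is 1):
  1100111011111
| 0111100110111
---------------
  1111111111111

Answer: 1111111111111 (8191)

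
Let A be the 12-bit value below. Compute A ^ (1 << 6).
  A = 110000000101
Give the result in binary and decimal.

Mask = 1 << 6 = 000001000000
Bit 6 of A is 0; XOR with the mask flips it to 1.
  110000000101
^ 000001000000
--------------
  110001000101

Answer: 110001000101 (3141)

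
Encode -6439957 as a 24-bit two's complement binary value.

1. Binary of +6439957:  011000100100010000010101
2. Invert bits:     100111011011101111101010
3. Add 1:           100111011011101111101011

Answer: 100111011011101111101011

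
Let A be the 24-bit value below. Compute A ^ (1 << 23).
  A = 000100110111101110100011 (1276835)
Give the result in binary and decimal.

Mask = 1 << 23 = 100000000000000000000000
Bit 23 of A is 0; XOR with the mask flips it to 1.
  000100110111101110100011
^ 100000000000000000000000
--------------------------
  100100110111101110100011

Answer: 100100110111101110100011 (9665443)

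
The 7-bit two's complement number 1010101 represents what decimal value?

MSB is 1, so the value is negative. Find the magnitude:
1. Invert bits:  0101010
2. Add 1:        0101011  = 43
3. Apply sign:   -43

Answer: -43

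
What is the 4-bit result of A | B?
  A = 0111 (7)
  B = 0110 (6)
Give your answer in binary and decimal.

Apply | to each column (1 where either bit is 1):
  0111
| 0110
------
  0111

Answer: 0111 (7)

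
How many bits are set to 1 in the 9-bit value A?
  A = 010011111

010011111
1-bits at positions (from bit 0 = LSB): 0, 1, 2, 3, 4, 7
Count = 6

Answer: 6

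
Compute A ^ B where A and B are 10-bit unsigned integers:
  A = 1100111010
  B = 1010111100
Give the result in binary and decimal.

Apply ^ to each column (1 where bits differ):
  1100111010
^ 1010111100
------------
  0110000110

Answer: 0110000110 (390)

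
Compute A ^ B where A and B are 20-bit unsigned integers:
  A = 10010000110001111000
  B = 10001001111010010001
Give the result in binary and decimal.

Apply ^ to each column (1 where bits differ):
  10010000110001111000
^ 10001001111010010001
----------------------
  00011001001011101001

Answer: 00011001001011101001 (103145)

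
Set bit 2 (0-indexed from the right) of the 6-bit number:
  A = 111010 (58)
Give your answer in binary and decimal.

Mask = 1 << 2 = 000100
Bit 2 of A is 0, so OR-ing with the mask flips it to 1.
  111010
| 000100
--------
  111110

Answer: 111110 (62)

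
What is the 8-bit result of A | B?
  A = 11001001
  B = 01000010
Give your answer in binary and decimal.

Apply | to each column (1 where either bit is 1):
  11001001
| 01000010
----------
  11001011

Answer: 11001011 (203)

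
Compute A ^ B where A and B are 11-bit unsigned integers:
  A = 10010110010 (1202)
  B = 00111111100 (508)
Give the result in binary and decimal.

Apply ^ to each column (1 where bits differ):
  10010110010
^ 00111111100
-------------
  10101001110

Answer: 10101001110 (1358)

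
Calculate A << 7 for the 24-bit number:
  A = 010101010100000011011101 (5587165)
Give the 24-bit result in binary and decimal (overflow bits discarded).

Shift left by 7: drop the top 7 bit(s), append 7 zero(s) on the right.
  010101010100000011011101  ->  discard [0101010], keep [10100000011011101], append 0000000
= 101000000110111010000000

Answer: 101000000110111010000000 (10514048)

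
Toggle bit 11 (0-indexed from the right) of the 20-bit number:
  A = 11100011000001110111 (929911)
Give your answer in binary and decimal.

Mask = 1 << 11 = 00000000100000000000
Bit 11 of A is 0; XOR with the mask flips it to 1.
  11100011000001110111
^ 00000000100000000000
----------------------
  11100011100001110111

Answer: 11100011100001110111 (931959)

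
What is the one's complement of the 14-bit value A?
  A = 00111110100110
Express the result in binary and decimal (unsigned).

Flip each bit (0->1, 1->0):
  00111110100110
  11000001011001

Answer: 11000001011001 (12377)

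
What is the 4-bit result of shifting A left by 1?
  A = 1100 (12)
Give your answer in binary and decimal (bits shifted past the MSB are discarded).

Shift left by 1: drop the top 1 bit(s), append 1 zero(s) on the right.
  1100  ->  discard [1], keep [100], append 0
= 1000

Answer: 1000 (8)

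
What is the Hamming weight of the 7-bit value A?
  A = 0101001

0101001
1-bits at positions (from bit 0 = LSB): 0, 3, 5
Count = 3

Answer: 3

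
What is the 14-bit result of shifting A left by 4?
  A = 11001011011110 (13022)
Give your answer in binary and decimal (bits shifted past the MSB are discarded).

Shift left by 4: drop the top 4 bit(s), append 4 zero(s) on the right.
  11001011011110  ->  discard [1100], keep [1011011110], append 0000
= 10110111100000

Answer: 10110111100000 (11744)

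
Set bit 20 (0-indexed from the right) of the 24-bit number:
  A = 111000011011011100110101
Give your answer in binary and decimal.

Mask = 1 << 20 = 000100000000000000000000
Bit 20 of A is 0, so OR-ing with the mask flips it to 1.
  111000011011011100110101
| 000100000000000000000000
--------------------------
  111100011011011100110101

Answer: 111100011011011100110101 (15841077)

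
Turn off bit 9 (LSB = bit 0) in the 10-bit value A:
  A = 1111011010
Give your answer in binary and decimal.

Mask = ~(1 << 9) = 0111111111
Bit 9 of A is 1, so AND-ing with the mask clears it to 0.
  1111011010
& 0111111111
------------
  0111011010

Answer: 0111011010 (474)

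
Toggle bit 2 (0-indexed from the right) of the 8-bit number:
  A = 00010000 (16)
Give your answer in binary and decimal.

Mask = 1 << 2 = 00000100
Bit 2 of A is 0; XOR with the mask flips it to 1.
  00010000
^ 00000100
----------
  00010100

Answer: 00010100 (20)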